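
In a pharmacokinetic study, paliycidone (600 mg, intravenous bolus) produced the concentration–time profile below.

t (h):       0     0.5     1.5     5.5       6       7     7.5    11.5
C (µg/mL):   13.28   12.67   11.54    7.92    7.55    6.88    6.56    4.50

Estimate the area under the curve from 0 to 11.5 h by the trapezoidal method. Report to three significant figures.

Trapezoidal AUC_0→11.5:
  [0→0.5]: (13.28+12.67)/2 × 0.5 = 6.4875
  [0.5→1.5]: (12.67+11.54)/2 × 1 = 12.105
  [1.5→5.5]: (11.54+7.92)/2 × 4 = 38.92
  [5.5→6]: (7.92+7.55)/2 × 0.5 = 3.8675
  [6→7]: (7.55+6.88)/2 × 1 = 7.215
  [7→7.5]: (6.88+6.56)/2 × 0.5 = 3.36
  [7.5→11.5]: (6.56+4.50)/2 × 4 = 22.12
  Sum = 94.075 µg/mL·h

AUC = 94.1 µg/mL·h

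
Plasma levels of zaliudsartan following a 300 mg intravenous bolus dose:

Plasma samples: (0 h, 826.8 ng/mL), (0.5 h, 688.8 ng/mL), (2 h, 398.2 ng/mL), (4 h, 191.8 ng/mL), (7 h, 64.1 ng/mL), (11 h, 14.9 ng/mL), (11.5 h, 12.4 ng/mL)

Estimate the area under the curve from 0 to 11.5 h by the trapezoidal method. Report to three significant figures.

AUC = 2330 ng/mL·h

Trapezoidal AUC_0→11.5:
  [0→0.5]: (826.8+688.8)/2 × 0.5 = 378.9
  [0.5→2]: (688.8+398.2)/2 × 1.5 = 815.25
  [2→4]: (398.2+191.8)/2 × 2 = 590.0
  [4→7]: (191.8+64.1)/2 × 3 = 383.85
  [7→11]: (64.1+14.9)/2 × 4 = 158.0
  [11→11.5]: (14.9+12.4)/2 × 0.5 = 6.825
  Sum = 2332.825 ng/mL·h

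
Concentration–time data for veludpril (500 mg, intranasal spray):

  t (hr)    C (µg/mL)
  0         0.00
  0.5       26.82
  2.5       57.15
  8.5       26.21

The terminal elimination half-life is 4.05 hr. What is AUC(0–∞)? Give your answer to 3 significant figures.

Trapezoidal AUC_0→8.5:
  [0→0.5]: (0.00+26.82)/2 × 0.5 = 6.705
  [0.5→2.5]: (26.82+57.15)/2 × 2 = 83.97
  [2.5→8.5]: (57.15+26.21)/2 × 6 = 250.08
  Sum = 340.755 µg/mL·hr
k_e = ln2 / t½ = 0.693147 / 4.05 = 0.1711 hr^-1
Extrapolated tail: C_last / k_e = 26.21 / 0.1711 = 153.185
AUC_0→∞ = 340.755 + 153.185 = 493.94 µg/mL·hr

AUC = 494 µg/mL·hr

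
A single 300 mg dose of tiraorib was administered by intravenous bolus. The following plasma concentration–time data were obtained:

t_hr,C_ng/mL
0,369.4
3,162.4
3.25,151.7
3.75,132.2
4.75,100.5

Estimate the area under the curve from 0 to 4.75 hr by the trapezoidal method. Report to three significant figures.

Trapezoidal AUC_0→4.75:
  [0→3]: (369.4+162.4)/2 × 3 = 797.7
  [3→3.25]: (162.4+151.7)/2 × 0.25 = 39.2625
  [3.25→3.75]: (151.7+132.2)/2 × 0.5 = 70.975
  [3.75→4.75]: (132.2+100.5)/2 × 1 = 116.35
  Sum = 1024.2875 ng/mL·hr

AUC = 1020 ng/mL·hr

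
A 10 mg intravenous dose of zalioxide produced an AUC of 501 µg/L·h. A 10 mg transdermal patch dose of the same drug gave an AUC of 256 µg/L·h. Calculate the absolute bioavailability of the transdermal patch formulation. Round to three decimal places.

F = (AUC_ev / D_ev) / (AUC_iv / D_iv)
  = (256/10) / (501/10)
  = 25.6 / 50.1 = 0.5110

F = 0.511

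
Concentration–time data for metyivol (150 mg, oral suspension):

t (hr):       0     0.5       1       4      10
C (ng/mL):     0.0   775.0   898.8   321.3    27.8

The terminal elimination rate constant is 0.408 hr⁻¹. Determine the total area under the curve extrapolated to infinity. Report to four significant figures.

AUC = 3558 ng/mL·hr

Trapezoidal AUC_0→10:
  [0→0.5]: (0.0+775.0)/2 × 0.5 = 193.75
  [0.5→1]: (775.0+898.8)/2 × 0.5 = 418.45
  [1→4]: (898.8+321.3)/2 × 3 = 1830.15
  [4→10]: (321.3+27.8)/2 × 6 = 1047.3
  Sum = 3489.65 ng/mL·hr
Extrapolated tail: C_last / k_e = 27.8 / 0.408 = 68.137
AUC_0→∞ = 3489.65 + 68.137 = 3557.787 ng/mL·hr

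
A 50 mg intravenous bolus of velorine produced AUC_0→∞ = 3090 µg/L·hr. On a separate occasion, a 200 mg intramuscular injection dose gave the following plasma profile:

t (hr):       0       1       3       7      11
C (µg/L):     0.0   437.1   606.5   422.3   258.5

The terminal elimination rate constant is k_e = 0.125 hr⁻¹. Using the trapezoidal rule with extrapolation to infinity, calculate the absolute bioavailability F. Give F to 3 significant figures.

Trapezoidal AUC_0→11 (intramuscular injection):
  [0→1]: (0.0+437.1)/2 × 1 = 218.55
  [1→3]: (437.1+606.5)/2 × 2 = 1043.6
  [3→7]: (606.5+422.3)/2 × 4 = 2057.6
  [7→11]: (422.3+258.5)/2 × 4 = 1361.6
  Sum = 4681.35 µg/L·hr
Tail: C_last/k_e = 258.5/0.125 = 2068.000
AUC_0→∞ (intramuscular injection) = 4681.35 + 2068.000 = 6749.35 µg/L·hr
F = (AUC_ev/D_ev)/(AUC_iv/D_iv) = (6749.35/200)/(3090/50) = 33.74675/61.8 = 0.5461

F = 0.546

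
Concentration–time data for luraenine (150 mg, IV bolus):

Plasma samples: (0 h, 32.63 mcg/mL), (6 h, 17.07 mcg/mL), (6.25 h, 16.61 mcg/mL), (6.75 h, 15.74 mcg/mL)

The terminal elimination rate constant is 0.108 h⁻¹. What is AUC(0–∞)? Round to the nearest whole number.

Trapezoidal AUC_0→6.75:
  [0→6]: (32.63+17.07)/2 × 6 = 149.1
  [6→6.25]: (17.07+16.61)/2 × 0.25 = 4.21
  [6.25→6.75]: (16.61+15.74)/2 × 0.5 = 8.0875
  Sum = 161.3975 mcg/mL·h
Extrapolated tail: C_last / k_e = 15.74 / 0.108 = 145.741
AUC_0→∞ = 161.3975 + 145.741 = 307.1385 mcg/mL·h

AUC = 307 mcg/mL·h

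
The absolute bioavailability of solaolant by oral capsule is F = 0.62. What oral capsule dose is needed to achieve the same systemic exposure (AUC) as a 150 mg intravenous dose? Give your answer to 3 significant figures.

For equal systemic exposure: F × D_ev = D_iv
D_ev = D_iv / F = 150 / 0.62 = 241.935 mg

D_oral = 242 mg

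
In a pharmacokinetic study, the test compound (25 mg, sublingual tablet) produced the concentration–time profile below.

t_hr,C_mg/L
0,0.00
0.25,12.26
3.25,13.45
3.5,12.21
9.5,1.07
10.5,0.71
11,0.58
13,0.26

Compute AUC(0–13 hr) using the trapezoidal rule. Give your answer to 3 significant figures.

AUC = 85.2 mg/L·hr

Trapezoidal AUC_0→13:
  [0→0.25]: (0.00+12.26)/2 × 0.25 = 1.5325
  [0.25→3.25]: (12.26+13.45)/2 × 3 = 38.565
  [3.25→3.5]: (13.45+12.21)/2 × 0.25 = 3.2075
  [3.5→9.5]: (12.21+1.07)/2 × 6 = 39.84
  [9.5→10.5]: (1.07+0.71)/2 × 1 = 0.89
  [10.5→11]: (0.71+0.58)/2 × 0.5 = 0.3225
  [11→13]: (0.58+0.26)/2 × 2 = 0.84
  Sum = 85.1975 mg/L·hr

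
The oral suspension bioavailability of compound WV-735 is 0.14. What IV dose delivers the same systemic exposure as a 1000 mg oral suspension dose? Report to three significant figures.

D_iv = 140 mg

Systemic exposure from an extravascular dose = F × D_ev, so the equivalent IV dose is F × D_ev.
D_iv = F × D_ev = 0.14 × 1000 = 140 mg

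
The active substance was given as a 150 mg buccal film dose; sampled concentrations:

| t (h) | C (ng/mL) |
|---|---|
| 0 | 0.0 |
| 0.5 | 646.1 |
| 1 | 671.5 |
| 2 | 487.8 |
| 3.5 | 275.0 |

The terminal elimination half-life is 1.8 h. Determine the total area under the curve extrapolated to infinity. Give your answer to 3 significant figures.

Trapezoidal AUC_0→3.5:
  [0→0.5]: (0.0+646.1)/2 × 0.5 = 161.525
  [0.5→1]: (646.1+671.5)/2 × 0.5 = 329.4
  [1→2]: (671.5+487.8)/2 × 1 = 579.65
  [2→3.5]: (487.8+275.0)/2 × 1.5 = 572.1
  Sum = 1642.675 ng/mL·h
k_e = ln2 / t½ = 0.693147 / 1.8 = 0.3851 h^-1
Extrapolated tail: C_last / k_e = 275.0 / 0.3851 = 714.100
AUC_0→∞ = 1642.675 + 714.100 = 2356.775 ng/mL·h

AUC = 2360 ng/mL·h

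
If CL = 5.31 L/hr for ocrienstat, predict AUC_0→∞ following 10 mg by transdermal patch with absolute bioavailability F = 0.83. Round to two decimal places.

AUC = 1.56 mg/L·hr

AUC_0→∞ = F × Dose / CL
        = 0.83 × 10 / 5.31 = 1.56309 mg/L·hr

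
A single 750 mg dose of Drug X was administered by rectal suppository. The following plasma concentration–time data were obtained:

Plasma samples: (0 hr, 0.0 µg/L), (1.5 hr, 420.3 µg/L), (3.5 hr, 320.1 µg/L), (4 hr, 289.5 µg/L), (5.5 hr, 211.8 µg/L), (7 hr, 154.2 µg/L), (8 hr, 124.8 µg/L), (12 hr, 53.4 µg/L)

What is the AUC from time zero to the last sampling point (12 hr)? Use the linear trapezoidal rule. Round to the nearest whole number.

Trapezoidal AUC_0→12:
  [0→1.5]: (0.0+420.3)/2 × 1.5 = 315.225
  [1.5→3.5]: (420.3+320.1)/2 × 2 = 740.4
  [3.5→4]: (320.1+289.5)/2 × 0.5 = 152.4
  [4→5.5]: (289.5+211.8)/2 × 1.5 = 375.975
  [5.5→7]: (211.8+154.2)/2 × 1.5 = 274.5
  [7→8]: (154.2+124.8)/2 × 1 = 139.5
  [8→12]: (124.8+53.4)/2 × 4 = 356.4
  Sum = 2354.4 µg/L·hr

AUC = 2354 µg/L·hr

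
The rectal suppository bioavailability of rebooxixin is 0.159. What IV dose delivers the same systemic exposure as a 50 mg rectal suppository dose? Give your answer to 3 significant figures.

D_iv = 7.95 mg

Systemic exposure from an extravascular dose = F × D_ev, so the equivalent IV dose is F × D_ev.
D_iv = F × D_ev = 0.159 × 50 = 7.95 mg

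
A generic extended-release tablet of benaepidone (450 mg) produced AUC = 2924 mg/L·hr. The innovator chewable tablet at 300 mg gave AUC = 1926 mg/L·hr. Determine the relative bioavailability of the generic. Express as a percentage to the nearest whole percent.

F_rel = (AUC_test/D_test) / (AUC_ref/D_ref)
      = (2924/450) / (1926/300)
      = 6.49778 / 6.42 = 1.0121 = 101.21%

F_rel = 101%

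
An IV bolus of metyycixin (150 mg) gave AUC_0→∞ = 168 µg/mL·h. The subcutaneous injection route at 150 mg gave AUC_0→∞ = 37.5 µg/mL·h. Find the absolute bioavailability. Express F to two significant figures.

F = (AUC_ev / D_ev) / (AUC_iv / D_iv)
  = (37.5/150) / (168/150)
  = 0.25 / 1.12 = 0.2232

F = 0.22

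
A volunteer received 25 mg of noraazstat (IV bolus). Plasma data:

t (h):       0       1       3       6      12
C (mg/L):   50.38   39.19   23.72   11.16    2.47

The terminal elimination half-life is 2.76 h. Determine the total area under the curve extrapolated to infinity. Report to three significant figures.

AUC = 211 mg/L·h

Trapezoidal AUC_0→12:
  [0→1]: (50.38+39.19)/2 × 1 = 44.785
  [1→3]: (39.19+23.72)/2 × 2 = 62.91
  [3→6]: (23.72+11.16)/2 × 3 = 52.32
  [6→12]: (11.16+2.47)/2 × 6 = 40.89
  Sum = 200.905 mg/L·h
k_e = ln2 / t½ = 0.693147 / 2.76 = 0.2511 h^-1
Extrapolated tail: C_last / k_e = 2.47 / 0.2511 = 9.837
AUC_0→∞ = 200.905 + 9.837 = 210.742 mg/L·h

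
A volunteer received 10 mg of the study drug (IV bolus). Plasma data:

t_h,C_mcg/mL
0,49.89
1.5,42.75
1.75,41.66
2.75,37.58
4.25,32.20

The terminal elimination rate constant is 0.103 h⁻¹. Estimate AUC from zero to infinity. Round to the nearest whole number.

AUC = 485 mcg/mL·h

Trapezoidal AUC_0→4.25:
  [0→1.5]: (49.89+42.75)/2 × 1.5 = 69.48
  [1.5→1.75]: (42.75+41.66)/2 × 0.25 = 10.55125
  [1.75→2.75]: (41.66+37.58)/2 × 1 = 39.62
  [2.75→4.25]: (37.58+32.20)/2 × 1.5 = 52.335
  Sum = 171.98625 mcg/mL·h
Extrapolated tail: C_last / k_e = 32.20 / 0.103 = 312.621
AUC_0→∞ = 171.98625 + 312.621 = 484.60725 mcg/mL·h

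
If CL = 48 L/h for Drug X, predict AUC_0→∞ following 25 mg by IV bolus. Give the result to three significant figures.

AUC = 0.521 mg/L·h

AUC_0→∞ = Dose_iv / CL
        = 25 / 48 = 0.520833 mg/L·h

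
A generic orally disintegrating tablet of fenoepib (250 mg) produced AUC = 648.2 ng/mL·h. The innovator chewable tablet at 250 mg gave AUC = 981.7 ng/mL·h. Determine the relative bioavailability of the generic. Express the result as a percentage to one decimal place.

F_rel = (AUC_test/D_test) / (AUC_ref/D_ref)
      = (648.2/250) / (981.7/250)
      = 2.5928 / 3.9268 = 0.6603 = 66.03%

F_rel = 66.0%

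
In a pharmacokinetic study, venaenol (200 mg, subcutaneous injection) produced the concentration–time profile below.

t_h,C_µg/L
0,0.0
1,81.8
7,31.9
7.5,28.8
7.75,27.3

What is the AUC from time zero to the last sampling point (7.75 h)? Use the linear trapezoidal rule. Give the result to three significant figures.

AUC = 404 µg/L·h

Trapezoidal AUC_0→7.75:
  [0→1]: (0.0+81.8)/2 × 1 = 40.9
  [1→7]: (81.8+31.9)/2 × 6 = 341.1
  [7→7.5]: (31.9+28.8)/2 × 0.5 = 15.175
  [7.5→7.75]: (28.8+27.3)/2 × 0.25 = 7.0125
  Sum = 404.1875 µg/L·h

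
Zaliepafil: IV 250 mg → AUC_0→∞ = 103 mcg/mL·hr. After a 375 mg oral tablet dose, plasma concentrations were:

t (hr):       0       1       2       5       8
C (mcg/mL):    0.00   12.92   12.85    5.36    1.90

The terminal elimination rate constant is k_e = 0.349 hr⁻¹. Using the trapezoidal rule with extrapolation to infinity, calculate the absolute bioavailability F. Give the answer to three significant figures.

F = 0.408

Trapezoidal AUC_0→8 (oral tablet):
  [0→1]: (0.00+12.92)/2 × 1 = 6.46
  [1→2]: (12.92+12.85)/2 × 1 = 12.885
  [2→5]: (12.85+5.36)/2 × 3 = 27.315
  [5→8]: (5.36+1.90)/2 × 3 = 10.89
  Sum = 57.55 mcg/mL·hr
Tail: C_last/k_e = 1.90/0.349 = 5.444
AUC_0→∞ (oral tablet) = 57.55 + 5.444 = 62.994 mcg/mL·hr
F = (AUC_ev/D_ev)/(AUC_iv/D_iv) = (62.994/375)/(103/250) = 0.167984/0.412 = 0.4077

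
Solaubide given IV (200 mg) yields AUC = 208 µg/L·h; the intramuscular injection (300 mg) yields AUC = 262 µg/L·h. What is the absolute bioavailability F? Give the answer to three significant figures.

F = 0.840

F = (AUC_ev / D_ev) / (AUC_iv / D_iv)
  = (262/300) / (208/200)
  = 0.873333 / 1.04 = 0.8397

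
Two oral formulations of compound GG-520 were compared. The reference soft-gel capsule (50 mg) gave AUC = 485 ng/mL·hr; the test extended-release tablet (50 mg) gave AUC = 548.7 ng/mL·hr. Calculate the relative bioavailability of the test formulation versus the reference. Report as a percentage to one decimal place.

F_rel = (AUC_test/D_test) / (AUC_ref/D_ref)
      = (548.7/50) / (485/50)
      = 10.974 / 9.7 = 1.1313 = 113.13%

F_rel = 113.1%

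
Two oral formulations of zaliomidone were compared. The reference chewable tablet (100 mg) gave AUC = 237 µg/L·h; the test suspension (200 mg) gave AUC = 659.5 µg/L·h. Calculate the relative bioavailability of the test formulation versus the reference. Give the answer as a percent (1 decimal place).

F_rel = (AUC_test/D_test) / (AUC_ref/D_ref)
      = (659.5/200) / (237/100)
      = 3.2975 / 2.37 = 1.3914 = 139.14%

F_rel = 139.1%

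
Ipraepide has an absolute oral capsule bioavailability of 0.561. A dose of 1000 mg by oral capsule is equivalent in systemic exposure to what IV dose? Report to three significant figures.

Systemic exposure from an extravascular dose = F × D_ev, so the equivalent IV dose is F × D_ev.
D_iv = F × D_ev = 0.561 × 1000 = 561 mg

D_iv = 561 mg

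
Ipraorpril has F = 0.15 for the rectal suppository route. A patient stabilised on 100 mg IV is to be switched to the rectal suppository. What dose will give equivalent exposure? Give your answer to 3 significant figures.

For equal systemic exposure: F × D_ev = D_iv
D_ev = D_iv / F = 100 / 0.15 = 666.667 mg

D_rectal = 667 mg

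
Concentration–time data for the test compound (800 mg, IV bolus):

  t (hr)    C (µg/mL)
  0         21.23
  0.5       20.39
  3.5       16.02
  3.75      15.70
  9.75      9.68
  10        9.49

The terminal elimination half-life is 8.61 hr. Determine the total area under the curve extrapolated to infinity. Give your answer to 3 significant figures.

AUC = 265 µg/mL·hr

Trapezoidal AUC_0→10:
  [0→0.5]: (21.23+20.39)/2 × 0.5 = 10.405
  [0.5→3.5]: (20.39+16.02)/2 × 3 = 54.615
  [3.5→3.75]: (16.02+15.70)/2 × 0.25 = 3.965
  [3.75→9.75]: (15.70+9.68)/2 × 6 = 76.14
  [9.75→10]: (9.68+9.49)/2 × 0.25 = 2.39625
  Sum = 147.52125 µg/mL·hr
k_e = ln2 / t½ = 0.693147 / 8.61 = 0.0805 hr^-1
Extrapolated tail: C_last / k_e = 9.49 / 0.0805 = 117.888
AUC_0→∞ = 147.52125 + 117.888 = 265.40925 µg/mL·hr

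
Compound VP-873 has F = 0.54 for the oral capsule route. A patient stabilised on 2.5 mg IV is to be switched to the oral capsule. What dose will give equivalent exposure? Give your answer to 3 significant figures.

For equal systemic exposure: F × D_ev = D_iv
D_ev = D_iv / F = 2.5 / 0.54 = 4.62963 mg

D_oral = 4.63 mg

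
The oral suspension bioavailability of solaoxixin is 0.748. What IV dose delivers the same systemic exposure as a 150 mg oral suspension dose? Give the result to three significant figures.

D_iv = 112 mg

Systemic exposure from an extravascular dose = F × D_ev, so the equivalent IV dose is F × D_ev.
D_iv = F × D_ev = 0.748 × 150 = 112.2 mg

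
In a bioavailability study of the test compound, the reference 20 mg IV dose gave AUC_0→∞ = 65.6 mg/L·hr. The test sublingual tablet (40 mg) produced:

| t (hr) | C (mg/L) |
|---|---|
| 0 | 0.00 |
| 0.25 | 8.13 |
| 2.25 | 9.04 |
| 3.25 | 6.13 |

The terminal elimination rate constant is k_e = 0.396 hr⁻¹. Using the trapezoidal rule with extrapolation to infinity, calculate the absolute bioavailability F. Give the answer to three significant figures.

F = 0.314

Trapezoidal AUC_0→3.25 (sublingual tablet):
  [0→0.25]: (0.00+8.13)/2 × 0.25 = 1.01625
  [0.25→2.25]: (8.13+9.04)/2 × 2 = 17.17
  [2.25→3.25]: (9.04+6.13)/2 × 1 = 7.585
  Sum = 25.77125 mg/L·hr
Tail: C_last/k_e = 6.13/0.396 = 15.480
AUC_0→∞ (sublingual tablet) = 25.77125 + 15.480 = 41.25125 mg/L·hr
F = (AUC_ev/D_ev)/(AUC_iv/D_iv) = (41.25125/40)/(65.6/20) = 1.03128/3.28 = 0.3144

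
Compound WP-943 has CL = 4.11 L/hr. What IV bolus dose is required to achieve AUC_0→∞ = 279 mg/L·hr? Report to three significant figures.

Dose = 1150 mg

Dose_iv = CL × AUC_0→∞
     = 4.11 × 279 = 1146.69 mg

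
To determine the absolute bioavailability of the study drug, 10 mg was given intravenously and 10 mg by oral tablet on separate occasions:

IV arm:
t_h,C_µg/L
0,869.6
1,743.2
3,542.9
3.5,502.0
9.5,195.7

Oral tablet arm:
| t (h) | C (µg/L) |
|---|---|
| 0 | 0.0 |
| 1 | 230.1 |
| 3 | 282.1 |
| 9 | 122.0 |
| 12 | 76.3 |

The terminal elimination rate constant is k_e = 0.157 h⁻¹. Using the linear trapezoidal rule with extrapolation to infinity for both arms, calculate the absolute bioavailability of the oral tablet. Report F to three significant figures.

F = 0.461

Trapezoidal AUC_0→9.5 (IV):
  [0→1]: (869.6+743.2)/2 × 1 = 806.4
  [1→3]: (743.2+542.9)/2 × 2 = 1286.1
  [3→3.5]: (542.9+502.0)/2 × 0.5 = 261.225
  [3.5→9.5]: (502.0+195.7)/2 × 6 = 2093.1
  Sum = 4446.825 µg/L·h
IV tail: 195.7/0.157 = 1246.497; AUC_iv,0→∞ = 4446.825 + 1246.497 = 5693.322 µg/L·h
Trapezoidal AUC_0→12 (oral tablet):
  [0→1]: (0.0+230.1)/2 × 1 = 115.05
  [1→3]: (230.1+282.1)/2 × 2 = 512.2
  [3→9]: (282.1+122.0)/2 × 6 = 1212.3
  [9→12]: (122.0+76.3)/2 × 3 = 297.45
  Sum = 2137.0 µg/L·h
oral tablet tail: 76.3/0.157 = 485.987; AUC_ev,0→∞ = 2137.0 + 485.987 = 2622.987 µg/L·h
F = (AUC_ev/D_ev)/(AUC_iv/D_iv) = (2622.987/10)/(5693.322/10) = 262.2987/569.3322 = 0.4607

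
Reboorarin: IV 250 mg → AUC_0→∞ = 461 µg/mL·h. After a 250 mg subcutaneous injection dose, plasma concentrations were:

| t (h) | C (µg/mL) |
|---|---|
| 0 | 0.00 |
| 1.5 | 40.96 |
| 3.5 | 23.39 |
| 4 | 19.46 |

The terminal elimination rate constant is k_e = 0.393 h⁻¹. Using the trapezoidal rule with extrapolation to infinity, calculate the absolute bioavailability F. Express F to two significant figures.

Trapezoidal AUC_0→4 (subcutaneous injection):
  [0→1.5]: (0.00+40.96)/2 × 1.5 = 30.72
  [1.5→3.5]: (40.96+23.39)/2 × 2 = 64.35
  [3.5→4]: (23.39+19.46)/2 × 0.5 = 10.7125
  Sum = 105.7825 µg/mL·h
Tail: C_last/k_e = 19.46/0.393 = 49.517
AUC_0→∞ (subcutaneous injection) = 105.7825 + 49.517 = 155.2995 µg/mL·h
F = (AUC_ev/D_ev)/(AUC_iv/D_iv) = (155.2995/250)/(461/250) = 0.621198/1.844 = 0.3369

F = 0.34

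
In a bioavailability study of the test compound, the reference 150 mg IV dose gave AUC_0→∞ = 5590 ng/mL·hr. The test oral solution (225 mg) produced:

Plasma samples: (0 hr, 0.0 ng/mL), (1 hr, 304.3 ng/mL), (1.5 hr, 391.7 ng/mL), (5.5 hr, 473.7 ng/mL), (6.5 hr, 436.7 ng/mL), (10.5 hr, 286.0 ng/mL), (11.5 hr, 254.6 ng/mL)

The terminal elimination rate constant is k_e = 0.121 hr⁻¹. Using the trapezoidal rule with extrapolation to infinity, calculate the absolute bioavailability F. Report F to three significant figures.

Trapezoidal AUC_0→11.5 (oral solution):
  [0→1]: (0.0+304.3)/2 × 1 = 152.15
  [1→1.5]: (304.3+391.7)/2 × 0.5 = 174.0
  [1.5→5.5]: (391.7+473.7)/2 × 4 = 1730.8
  [5.5→6.5]: (473.7+436.7)/2 × 1 = 455.2
  [6.5→10.5]: (436.7+286.0)/2 × 4 = 1445.4
  [10.5→11.5]: (286.0+254.6)/2 × 1 = 270.3
  Sum = 4227.85 ng/mL·hr
Tail: C_last/k_e = 254.6/0.121 = 2104.132
AUC_0→∞ (oral solution) = 4227.85 + 2104.132 = 6331.982 ng/mL·hr
F = (AUC_ev/D_ev)/(AUC_iv/D_iv) = (6331.982/225)/(5590/150) = 28.1421/37.2667 = 0.7552

F = 0.755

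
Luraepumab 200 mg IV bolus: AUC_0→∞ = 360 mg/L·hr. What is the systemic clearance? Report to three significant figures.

CL = Dose_iv / AUC_0→∞
   = 200 / 360 = 0.555556 L/hr

CL = 0.556 L/hr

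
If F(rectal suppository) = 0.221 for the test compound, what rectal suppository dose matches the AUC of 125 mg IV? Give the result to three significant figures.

D_rectal = 566 mg

For equal systemic exposure: F × D_ev = D_iv
D_ev = D_iv / F = 125 / 0.221 = 565.611 mg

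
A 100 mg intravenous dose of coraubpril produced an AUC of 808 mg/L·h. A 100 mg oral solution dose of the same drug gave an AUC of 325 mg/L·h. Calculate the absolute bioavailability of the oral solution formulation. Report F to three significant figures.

F = 0.402

F = (AUC_ev / D_ev) / (AUC_iv / D_iv)
  = (325/100) / (808/100)
  = 3.25 / 8.08 = 0.4022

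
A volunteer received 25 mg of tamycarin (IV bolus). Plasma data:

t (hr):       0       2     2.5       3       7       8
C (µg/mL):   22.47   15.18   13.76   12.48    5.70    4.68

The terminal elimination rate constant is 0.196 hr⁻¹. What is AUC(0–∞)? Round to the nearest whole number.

AUC = 117 µg/mL·hr

Trapezoidal AUC_0→8:
  [0→2]: (22.47+15.18)/2 × 2 = 37.65
  [2→2.5]: (15.18+13.76)/2 × 0.5 = 7.235
  [2.5→3]: (13.76+12.48)/2 × 0.5 = 6.56
  [3→7]: (12.48+5.70)/2 × 4 = 36.36
  [7→8]: (5.70+4.68)/2 × 1 = 5.19
  Sum = 92.995 µg/mL·hr
Extrapolated tail: C_last / k_e = 4.68 / 0.196 = 23.878
AUC_0→∞ = 92.995 + 23.878 = 116.873 µg/mL·hr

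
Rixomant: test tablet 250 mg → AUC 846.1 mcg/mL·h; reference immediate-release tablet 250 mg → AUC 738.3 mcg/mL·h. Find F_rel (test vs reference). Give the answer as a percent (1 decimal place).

F_rel = 114.6%

F_rel = (AUC_test/D_test) / (AUC_ref/D_ref)
      = (846.1/250) / (738.3/250)
      = 3.3844 / 2.9532 = 1.1460 = 114.60%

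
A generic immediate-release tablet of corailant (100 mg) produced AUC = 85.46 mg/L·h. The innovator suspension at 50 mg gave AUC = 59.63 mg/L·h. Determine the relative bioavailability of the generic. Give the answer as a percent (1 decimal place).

F_rel = (AUC_test/D_test) / (AUC_ref/D_ref)
      = (85.46/100) / (59.63/50)
      = 0.8546 / 1.1926 = 0.7166 = 71.66%

F_rel = 71.7%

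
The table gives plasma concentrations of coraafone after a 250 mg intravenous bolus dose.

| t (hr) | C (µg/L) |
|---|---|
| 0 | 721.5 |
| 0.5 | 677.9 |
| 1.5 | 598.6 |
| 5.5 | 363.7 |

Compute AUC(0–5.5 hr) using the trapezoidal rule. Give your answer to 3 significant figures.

AUC = 2910 µg/L·hr

Trapezoidal AUC_0→5.5:
  [0→0.5]: (721.5+677.9)/2 × 0.5 = 349.85
  [0.5→1.5]: (677.9+598.6)/2 × 1 = 638.25
  [1.5→5.5]: (598.6+363.7)/2 × 4 = 1924.6
  Sum = 2912.7 µg/L·hr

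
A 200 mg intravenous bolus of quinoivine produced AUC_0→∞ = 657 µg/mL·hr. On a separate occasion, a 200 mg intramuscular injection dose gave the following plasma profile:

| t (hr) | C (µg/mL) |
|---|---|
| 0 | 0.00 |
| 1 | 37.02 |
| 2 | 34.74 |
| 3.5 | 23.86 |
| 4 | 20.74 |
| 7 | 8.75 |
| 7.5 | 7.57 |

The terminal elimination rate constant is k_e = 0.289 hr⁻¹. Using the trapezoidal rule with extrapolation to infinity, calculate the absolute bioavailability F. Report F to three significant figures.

F = 0.280

Trapezoidal AUC_0→7.5 (intramuscular injection):
  [0→1]: (0.00+37.02)/2 × 1 = 18.51
  [1→2]: (37.02+34.74)/2 × 1 = 35.88
  [2→3.5]: (34.74+23.86)/2 × 1.5 = 43.95
  [3.5→4]: (23.86+20.74)/2 × 0.5 = 11.15
  [4→7]: (20.74+8.75)/2 × 3 = 44.235
  [7→7.5]: (8.75+7.57)/2 × 0.5 = 4.08
  Sum = 157.805 µg/mL·hr
Tail: C_last/k_e = 7.57/0.289 = 26.194
AUC_0→∞ (intramuscular injection) = 157.805 + 26.194 = 183.999 µg/mL·hr
F = (AUC_ev/D_ev)/(AUC_iv/D_iv) = (183.999/200)/(657/200) = 0.919995/3.285 = 0.2801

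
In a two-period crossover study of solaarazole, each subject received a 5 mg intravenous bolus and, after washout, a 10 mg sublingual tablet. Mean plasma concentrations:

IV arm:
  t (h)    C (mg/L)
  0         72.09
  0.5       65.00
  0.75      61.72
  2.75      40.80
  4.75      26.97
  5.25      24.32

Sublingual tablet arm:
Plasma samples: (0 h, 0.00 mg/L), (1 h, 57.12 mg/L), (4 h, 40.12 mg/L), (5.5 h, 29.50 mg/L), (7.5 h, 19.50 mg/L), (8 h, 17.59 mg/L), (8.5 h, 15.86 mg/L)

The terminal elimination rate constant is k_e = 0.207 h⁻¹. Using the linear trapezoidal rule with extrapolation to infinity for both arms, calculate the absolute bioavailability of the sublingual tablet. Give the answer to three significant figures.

Trapezoidal AUC_0→5.25 (IV):
  [0→0.5]: (72.09+65.00)/2 × 0.5 = 34.2725
  [0.5→0.75]: (65.00+61.72)/2 × 0.25 = 15.84
  [0.75→2.75]: (61.72+40.80)/2 × 2 = 102.52
  [2.75→4.75]: (40.80+26.97)/2 × 2 = 67.77
  [4.75→5.25]: (26.97+24.32)/2 × 0.5 = 12.8225
  Sum = 233.225 mg/L·h
IV tail: 24.32/0.207 = 117.488; AUC_iv,0→∞ = 233.225 + 117.488 = 350.713 mg/L·h
Trapezoidal AUC_0→8.5 (sublingual tablet):
  [0→1]: (0.00+57.12)/2 × 1 = 28.56
  [1→4]: (57.12+40.12)/2 × 3 = 145.86
  [4→5.5]: (40.12+29.50)/2 × 1.5 = 52.215
  [5.5→7.5]: (29.50+19.50)/2 × 2 = 49.0
  [7.5→8]: (19.50+17.59)/2 × 0.5 = 9.2725
  [8→8.5]: (17.59+15.86)/2 × 0.5 = 8.3625
  Sum = 293.27 mg/L·h
sublingual tablet tail: 15.86/0.207 = 76.618; AUC_ev,0→∞ = 293.27 + 76.618 = 369.888 mg/L·h
F = (AUC_ev/D_ev)/(AUC_iv/D_iv) = (369.888/10)/(350.713/5) = 36.9888/70.1426 = 0.5273

F = 0.527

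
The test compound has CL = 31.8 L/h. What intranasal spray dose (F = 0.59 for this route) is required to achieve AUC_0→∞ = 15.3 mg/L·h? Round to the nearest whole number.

Dose = 825 mg

Dose = CL × AUC_0→∞ / F
     = 31.8 × 15.3 / 0.59 = 824.644 mg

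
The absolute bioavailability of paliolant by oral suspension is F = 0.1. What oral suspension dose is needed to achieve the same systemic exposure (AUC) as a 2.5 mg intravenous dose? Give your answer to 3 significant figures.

D_oral = 25.0 mg

For equal systemic exposure: F × D_ev = D_iv
D_ev = D_iv / F = 2.5 / 0.1 = 25 mg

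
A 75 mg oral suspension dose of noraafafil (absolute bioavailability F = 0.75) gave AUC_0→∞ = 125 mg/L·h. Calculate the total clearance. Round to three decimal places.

CL = 0.450 L/h

CL = F × Dose / AUC_0→∞
   = 0.75 × 75 / 125 = 0.45 L/h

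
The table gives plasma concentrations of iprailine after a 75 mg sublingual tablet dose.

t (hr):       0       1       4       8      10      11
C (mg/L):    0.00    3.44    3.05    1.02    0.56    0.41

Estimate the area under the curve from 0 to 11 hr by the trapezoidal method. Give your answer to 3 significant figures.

AUC = 21.7 mg/L·hr

Trapezoidal AUC_0→11:
  [0→1]: (0.00+3.44)/2 × 1 = 1.72
  [1→4]: (3.44+3.05)/2 × 3 = 9.735
  [4→8]: (3.05+1.02)/2 × 4 = 8.14
  [8→10]: (1.02+0.56)/2 × 2 = 1.58
  [10→11]: (0.56+0.41)/2 × 1 = 0.485
  Sum = 21.66 mg/L·hr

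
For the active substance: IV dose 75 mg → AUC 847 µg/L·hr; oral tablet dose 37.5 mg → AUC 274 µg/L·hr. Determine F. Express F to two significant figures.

F = 0.65

F = (AUC_ev / D_ev) / (AUC_iv / D_iv)
  = (274/37.5) / (847/75)
  = 7.30667 / 11.2933 = 0.6470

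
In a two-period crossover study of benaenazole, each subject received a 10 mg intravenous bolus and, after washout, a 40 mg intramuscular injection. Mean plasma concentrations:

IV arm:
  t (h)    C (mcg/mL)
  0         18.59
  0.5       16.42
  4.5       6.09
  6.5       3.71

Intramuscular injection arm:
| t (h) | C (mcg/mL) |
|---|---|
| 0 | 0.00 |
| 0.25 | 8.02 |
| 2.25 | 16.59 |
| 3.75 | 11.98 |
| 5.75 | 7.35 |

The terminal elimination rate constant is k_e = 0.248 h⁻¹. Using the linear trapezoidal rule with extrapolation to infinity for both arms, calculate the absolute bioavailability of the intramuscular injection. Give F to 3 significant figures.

F = 0.306

Trapezoidal AUC_0→6.5 (IV):
  [0→0.5]: (18.59+16.42)/2 × 0.5 = 8.7525
  [0.5→4.5]: (16.42+6.09)/2 × 4 = 45.02
  [4.5→6.5]: (6.09+3.71)/2 × 2 = 9.8
  Sum = 63.5725 mcg/mL·h
IV tail: 3.71/0.248 = 14.960; AUC_iv,0→∞ = 63.5725 + 14.960 = 78.5325 mcg/mL·h
Trapezoidal AUC_0→5.75 (intramuscular injection):
  [0→0.25]: (0.00+8.02)/2 × 0.25 = 1.0025
  [0.25→2.25]: (8.02+16.59)/2 × 2 = 24.61
  [2.25→3.75]: (16.59+11.98)/2 × 1.5 = 21.4275
  [3.75→5.75]: (11.98+7.35)/2 × 2 = 19.33
  Sum = 66.37 mcg/mL·h
intramuscular injection tail: 7.35/0.248 = 29.637; AUC_ev,0→∞ = 66.37 + 29.637 = 96.007 mcg/mL·h
F = (AUC_ev/D_ev)/(AUC_iv/D_iv) = (96.007/40)/(78.5325/10) = 2.400175/7.85325 = 0.3056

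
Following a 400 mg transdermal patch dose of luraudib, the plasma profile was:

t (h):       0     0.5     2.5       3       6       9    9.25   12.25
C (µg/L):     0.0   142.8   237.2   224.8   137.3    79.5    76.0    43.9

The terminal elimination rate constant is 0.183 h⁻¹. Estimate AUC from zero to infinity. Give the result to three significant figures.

AUC = 1840 µg/L·h

Trapezoidal AUC_0→12.25:
  [0→0.5]: (0.0+142.8)/2 × 0.5 = 35.7
  [0.5→2.5]: (142.8+237.2)/2 × 2 = 380.0
  [2.5→3]: (237.2+224.8)/2 × 0.5 = 115.5
  [3→6]: (224.8+137.3)/2 × 3 = 543.15
  [6→9]: (137.3+79.5)/2 × 3 = 325.2
  [9→9.25]: (79.5+76.0)/2 × 0.25 = 19.4375
  [9.25→12.25]: (76.0+43.9)/2 × 3 = 179.85
  Sum = 1598.8375 µg/L·h
Extrapolated tail: C_last / k_e = 43.9 / 0.183 = 239.891
AUC_0→∞ = 1598.8375 + 239.891 = 1838.7285 µg/L·h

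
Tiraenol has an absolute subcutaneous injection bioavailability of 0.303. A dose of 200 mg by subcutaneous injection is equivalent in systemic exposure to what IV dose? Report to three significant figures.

Systemic exposure from an extravascular dose = F × D_ev, so the equivalent IV dose is F × D_ev.
D_iv = F × D_ev = 0.303 × 200 = 60.6 mg

D_iv = 60.6 mg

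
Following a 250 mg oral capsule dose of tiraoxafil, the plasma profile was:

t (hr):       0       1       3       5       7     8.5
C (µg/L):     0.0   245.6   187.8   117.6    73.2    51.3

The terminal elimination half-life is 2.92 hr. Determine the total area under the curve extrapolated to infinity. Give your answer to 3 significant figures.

Trapezoidal AUC_0→8.5:
  [0→1]: (0.0+245.6)/2 × 1 = 122.8
  [1→3]: (245.6+187.8)/2 × 2 = 433.4
  [3→5]: (187.8+117.6)/2 × 2 = 305.4
  [5→7]: (117.6+73.2)/2 × 2 = 190.8
  [7→8.5]: (73.2+51.3)/2 × 1.5 = 93.375
  Sum = 1145.775 µg/L·hr
k_e = ln2 / t½ = 0.693147 / 2.92 = 0.2374 hr^-1
Extrapolated tail: C_last / k_e = 51.3 / 0.2374 = 216.091
AUC_0→∞ = 1145.775 + 216.091 = 1361.866 µg/L·hr

AUC = 1360 µg/L·hr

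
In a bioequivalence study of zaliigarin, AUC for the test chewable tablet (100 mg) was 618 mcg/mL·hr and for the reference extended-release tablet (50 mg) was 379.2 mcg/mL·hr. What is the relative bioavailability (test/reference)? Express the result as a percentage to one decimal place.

F_rel = 81.5%

F_rel = (AUC_test/D_test) / (AUC_ref/D_ref)
      = (618/100) / (379.2/50)
      = 6.18 / 7.584 = 0.8149 = 81.49%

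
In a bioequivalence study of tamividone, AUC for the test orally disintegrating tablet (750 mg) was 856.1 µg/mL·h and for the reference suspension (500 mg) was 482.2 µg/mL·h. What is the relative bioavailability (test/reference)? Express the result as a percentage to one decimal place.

F_rel = (AUC_test/D_test) / (AUC_ref/D_ref)
      = (856.1/750) / (482.2/500)
      = 1.14147 / 0.9644 = 1.1836 = 118.36%

F_rel = 118.4%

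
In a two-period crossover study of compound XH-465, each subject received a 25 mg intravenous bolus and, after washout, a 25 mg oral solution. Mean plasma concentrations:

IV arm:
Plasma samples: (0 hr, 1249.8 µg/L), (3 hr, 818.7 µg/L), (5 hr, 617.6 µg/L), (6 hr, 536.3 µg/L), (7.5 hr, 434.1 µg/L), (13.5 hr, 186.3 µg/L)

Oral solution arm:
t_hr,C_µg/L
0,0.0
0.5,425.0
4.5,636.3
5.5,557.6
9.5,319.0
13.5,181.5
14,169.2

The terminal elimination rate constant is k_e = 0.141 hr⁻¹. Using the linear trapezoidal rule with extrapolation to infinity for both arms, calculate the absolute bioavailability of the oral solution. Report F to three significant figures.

Trapezoidal AUC_0→13.5 (IV):
  [0→3]: (1249.8+818.7)/2 × 3 = 3102.75
  [3→5]: (818.7+617.6)/2 × 2 = 1436.3
  [5→6]: (617.6+536.3)/2 × 1 = 576.95
  [6→7.5]: (536.3+434.1)/2 × 1.5 = 727.8
  [7.5→13.5]: (434.1+186.3)/2 × 6 = 1861.2
  Sum = 7705.0 µg/L·hr
IV tail: 186.3/0.141 = 1321.277; AUC_iv,0→∞ = 7705.0 + 1321.277 = 9026.277 µg/L·hr
Trapezoidal AUC_0→14 (oral solution):
  [0→0.5]: (0.0+425.0)/2 × 0.5 = 106.25
  [0.5→4.5]: (425.0+636.3)/2 × 4 = 2122.6
  [4.5→5.5]: (636.3+557.6)/2 × 1 = 596.95
  [5.5→9.5]: (557.6+319.0)/2 × 4 = 1753.2
  [9.5→13.5]: (319.0+181.5)/2 × 4 = 1001.0
  [13.5→14]: (181.5+169.2)/2 × 0.5 = 87.675
  Sum = 5667.675 µg/L·hr
oral solution tail: 169.2/0.141 = 1200.000; AUC_ev,0→∞ = 5667.675 + 1200.000 = 6867.675 µg/L·hr
F = (AUC_ev/D_ev)/(AUC_iv/D_iv) = (6867.675/25)/(9026.277/25) = 274.707/361.05108 = 0.7609

F = 0.761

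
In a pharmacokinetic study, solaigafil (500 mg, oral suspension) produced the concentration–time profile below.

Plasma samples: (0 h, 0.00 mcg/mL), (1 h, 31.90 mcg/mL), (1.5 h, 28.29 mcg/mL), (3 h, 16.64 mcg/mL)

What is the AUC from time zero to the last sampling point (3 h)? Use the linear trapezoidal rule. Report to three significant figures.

Trapezoidal AUC_0→3:
  [0→1]: (0.00+31.90)/2 × 1 = 15.95
  [1→1.5]: (31.90+28.29)/2 × 0.5 = 15.0475
  [1.5→3]: (28.29+16.64)/2 × 1.5 = 33.6975
  Sum = 64.695 mcg/mL·h

AUC = 64.7 mcg/mL·h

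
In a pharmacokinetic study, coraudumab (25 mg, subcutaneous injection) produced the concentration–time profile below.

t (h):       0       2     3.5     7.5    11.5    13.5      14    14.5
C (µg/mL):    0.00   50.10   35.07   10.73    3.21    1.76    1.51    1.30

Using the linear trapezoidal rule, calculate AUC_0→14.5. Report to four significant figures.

Trapezoidal AUC_0→14.5:
  [0→2]: (0.00+50.10)/2 × 2 = 50.1
  [2→3.5]: (50.10+35.07)/2 × 1.5 = 63.8775
  [3.5→7.5]: (35.07+10.73)/2 × 4 = 91.6
  [7.5→11.5]: (10.73+3.21)/2 × 4 = 27.88
  [11.5→13.5]: (3.21+1.76)/2 × 2 = 4.97
  [13.5→14]: (1.76+1.51)/2 × 0.5 = 0.8175
  [14→14.5]: (1.51+1.30)/2 × 0.5 = 0.7025
  Sum = 239.9475 µg/mL·h

AUC = 239.9 µg/mL·h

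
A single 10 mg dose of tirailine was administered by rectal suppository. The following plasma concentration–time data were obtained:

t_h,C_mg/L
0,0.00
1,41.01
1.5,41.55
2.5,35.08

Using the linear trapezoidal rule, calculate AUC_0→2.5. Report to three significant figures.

Trapezoidal AUC_0→2.5:
  [0→1]: (0.00+41.01)/2 × 1 = 20.505
  [1→1.5]: (41.01+41.55)/2 × 0.5 = 20.64
  [1.5→2.5]: (41.55+35.08)/2 × 1 = 38.315
  Sum = 79.46 mg/L·h

AUC = 79.5 mg/L·h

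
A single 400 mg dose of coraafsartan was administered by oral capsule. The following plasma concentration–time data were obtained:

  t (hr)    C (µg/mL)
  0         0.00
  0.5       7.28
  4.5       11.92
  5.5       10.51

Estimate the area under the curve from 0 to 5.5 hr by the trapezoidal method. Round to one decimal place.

Trapezoidal AUC_0→5.5:
  [0→0.5]: (0.00+7.28)/2 × 0.5 = 1.82
  [0.5→4.5]: (7.28+11.92)/2 × 4 = 38.4
  [4.5→5.5]: (11.92+10.51)/2 × 1 = 11.215
  Sum = 51.435 µg/mL·hr

AUC = 51.4 µg/mL·hr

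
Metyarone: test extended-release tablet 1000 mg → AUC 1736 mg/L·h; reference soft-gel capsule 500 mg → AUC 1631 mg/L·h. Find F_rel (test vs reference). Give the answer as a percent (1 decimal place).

F_rel = 53.2%

F_rel = (AUC_test/D_test) / (AUC_ref/D_ref)
      = (1736/1000) / (1631/500)
      = 1.736 / 3.262 = 0.5322 = 53.22%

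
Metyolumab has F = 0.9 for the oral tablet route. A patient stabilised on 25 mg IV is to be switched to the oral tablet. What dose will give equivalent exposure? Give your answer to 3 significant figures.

D_oral = 27.8 mg

For equal systemic exposure: F × D_ev = D_iv
D_ev = D_iv / F = 25 / 0.9 = 27.7778 mg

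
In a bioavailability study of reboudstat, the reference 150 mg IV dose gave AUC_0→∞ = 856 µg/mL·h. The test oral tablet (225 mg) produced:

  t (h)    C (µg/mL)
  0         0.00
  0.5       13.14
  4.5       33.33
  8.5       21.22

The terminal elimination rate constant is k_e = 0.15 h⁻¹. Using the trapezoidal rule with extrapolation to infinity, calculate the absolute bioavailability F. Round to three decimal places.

F = 0.270

Trapezoidal AUC_0→8.5 (oral tablet):
  [0→0.5]: (0.00+13.14)/2 × 0.5 = 3.285
  [0.5→4.5]: (13.14+33.33)/2 × 4 = 92.94
  [4.5→8.5]: (33.33+21.22)/2 × 4 = 109.1
  Sum = 205.325 µg/mL·h
Tail: C_last/k_e = 21.22/0.15 = 141.467
AUC_0→∞ (oral tablet) = 205.325 + 141.467 = 346.792 µg/mL·h
F = (AUC_ev/D_ev)/(AUC_iv/D_iv) = (346.792/225)/(856/150) = 1.5413/5.70667 = 0.2701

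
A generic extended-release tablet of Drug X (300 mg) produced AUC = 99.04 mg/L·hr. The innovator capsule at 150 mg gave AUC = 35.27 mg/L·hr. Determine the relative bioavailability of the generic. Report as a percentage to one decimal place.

F_rel = (AUC_test/D_test) / (AUC_ref/D_ref)
      = (99.04/300) / (35.27/150)
      = 0.330133 / 0.235133 = 1.4040 = 140.40%

F_rel = 140.4%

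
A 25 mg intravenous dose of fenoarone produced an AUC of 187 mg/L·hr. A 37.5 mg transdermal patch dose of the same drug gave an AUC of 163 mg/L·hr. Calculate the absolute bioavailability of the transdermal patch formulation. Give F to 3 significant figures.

F = (AUC_ev / D_ev) / (AUC_iv / D_iv)
  = (163/37.5) / (187/25)
  = 4.34667 / 7.48 = 0.5811

F = 0.581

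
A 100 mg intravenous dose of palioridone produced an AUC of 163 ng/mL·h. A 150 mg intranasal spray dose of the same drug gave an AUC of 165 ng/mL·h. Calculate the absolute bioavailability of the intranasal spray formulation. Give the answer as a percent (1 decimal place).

F = (AUC_ev / D_ev) / (AUC_iv / D_iv)
  = (165/150) / (163/100)
  = 1.1 / 1.63 = 0.6748
  = 67.48%

F = 67.5%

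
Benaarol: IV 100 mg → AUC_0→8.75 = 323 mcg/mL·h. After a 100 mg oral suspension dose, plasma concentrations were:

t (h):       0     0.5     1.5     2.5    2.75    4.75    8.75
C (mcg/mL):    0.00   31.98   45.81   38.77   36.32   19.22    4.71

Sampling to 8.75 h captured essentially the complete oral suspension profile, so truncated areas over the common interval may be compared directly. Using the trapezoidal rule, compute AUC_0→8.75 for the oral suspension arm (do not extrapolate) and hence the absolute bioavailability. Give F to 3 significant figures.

Trapezoidal AUC_0→8.75 (oral suspension):
  [0→0.5]: (0.00+31.98)/2 × 0.5 = 7.995
  [0.5→1.5]: (31.98+45.81)/2 × 1 = 38.895
  [1.5→2.5]: (45.81+38.77)/2 × 1 = 42.29
  [2.5→2.75]: (38.77+36.32)/2 × 0.25 = 9.38625
  [2.75→4.75]: (36.32+19.22)/2 × 2 = 55.54
  [4.75→8.75]: (19.22+4.71)/2 × 4 = 47.86
  Sum = 201.96625 mcg/mL·h
F = (AUC_ev/D_ev)/(AUC_iv/D_iv) = (201.96625/100)/(323/100) = 2.0196625/3.23 = 0.6253

F = 0.625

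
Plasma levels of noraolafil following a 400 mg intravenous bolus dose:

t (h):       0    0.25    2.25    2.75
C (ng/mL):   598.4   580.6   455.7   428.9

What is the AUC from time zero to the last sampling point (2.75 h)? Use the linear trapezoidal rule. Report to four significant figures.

AUC = 1405 ng/mL·h

Trapezoidal AUC_0→2.75:
  [0→0.25]: (598.4+580.6)/2 × 0.25 = 147.375
  [0.25→2.25]: (580.6+455.7)/2 × 2 = 1036.3
  [2.25→2.75]: (455.7+428.9)/2 × 0.5 = 221.15
  Sum = 1404.825 ng/mL·h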